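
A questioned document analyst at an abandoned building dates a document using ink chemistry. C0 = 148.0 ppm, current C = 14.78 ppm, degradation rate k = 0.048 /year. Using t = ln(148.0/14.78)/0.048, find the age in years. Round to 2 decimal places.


Document age estimation:
C0/C = 148.0 / 14.78 = 10.013532
ln(C0/C) = 2.303937
t = 2.303937 / 0.048 = 48.00 years

48.00


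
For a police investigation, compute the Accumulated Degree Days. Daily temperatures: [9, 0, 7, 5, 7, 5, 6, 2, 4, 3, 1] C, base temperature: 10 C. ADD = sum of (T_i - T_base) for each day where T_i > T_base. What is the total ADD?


Computing ADD day by day:
Day 1: max(0, 9 - 10) = 0
Day 2: max(0, 0 - 10) = 0
Day 3: max(0, 7 - 10) = 0
Day 4: max(0, 5 - 10) = 0
Day 5: max(0, 7 - 10) = 0
Day 6: max(0, 5 - 10) = 0
Day 7: max(0, 6 - 10) = 0
Day 8: max(0, 2 - 10) = 0
Day 9: max(0, 4 - 10) = 0
Day 10: max(0, 3 - 10) = 0
Day 11: max(0, 1 - 10) = 0
Total ADD = 0

0


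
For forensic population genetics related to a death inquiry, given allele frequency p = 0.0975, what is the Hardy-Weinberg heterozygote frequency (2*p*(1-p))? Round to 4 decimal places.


Hardy-Weinberg heterozygote frequency:
q = 1 - p = 1 - 0.0975 = 0.9025
2pq = 2 * 0.0975 * 0.9025 = 0.1760

0.1760


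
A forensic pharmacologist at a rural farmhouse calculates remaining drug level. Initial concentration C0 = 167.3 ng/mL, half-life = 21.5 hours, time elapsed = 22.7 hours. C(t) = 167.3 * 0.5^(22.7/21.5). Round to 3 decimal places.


Drug concentration decay:
Number of half-lives = t / t_half = 22.7 / 21.5 = 1.055814
Decay factor = 0.5^1.055814 = 0.48102574
C(t) = 167.3 * 0.48102574 = 80.476 ng/mL

80.476


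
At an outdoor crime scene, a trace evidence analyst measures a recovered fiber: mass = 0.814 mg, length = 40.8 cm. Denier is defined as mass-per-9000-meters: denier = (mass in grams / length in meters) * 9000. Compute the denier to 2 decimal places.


Denier calculation:
Mass in grams = 0.814 mg / 1000 = 0.000814 g
Length in meters = 40.8 cm / 100 = 0.408 m
Linear density = mass / length = 0.000814 / 0.408 = 0.0019951 g/m
Denier = (g/m) * 9000 = 0.0019951 * 9000 = 17.96

17.96


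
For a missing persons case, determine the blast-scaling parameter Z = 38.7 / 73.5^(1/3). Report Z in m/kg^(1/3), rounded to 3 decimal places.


Scaled distance calculation:
W^(1/3) = 73.5^(1/3) = 4.188859
Z = R / W^(1/3) = 38.7 / 4.188859
Z = 9.239 m/kg^(1/3)

9.239


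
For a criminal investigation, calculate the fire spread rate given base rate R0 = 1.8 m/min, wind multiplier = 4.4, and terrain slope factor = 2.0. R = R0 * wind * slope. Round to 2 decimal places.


Fire spread rate calculation:
R = R0 * wind_factor * slope_factor
= 1.8 * 4.4 * 2.0
= 7.92 * 2.0
= 15.84 m/min

15.84


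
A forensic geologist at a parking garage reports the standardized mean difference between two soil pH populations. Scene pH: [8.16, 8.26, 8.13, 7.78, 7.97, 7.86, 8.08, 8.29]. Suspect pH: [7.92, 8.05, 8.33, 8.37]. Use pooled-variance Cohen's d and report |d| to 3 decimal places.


Pooled-variance Cohen's d for soil pH comparison:
Scene mean = 64.53 / 8 = 8.06625
Suspect mean = 32.67 / 4 = 8.1675
Scene sample variance s_s^2 = 0.033484
Suspect sample variance s_c^2 = 0.047492
Pooled variance = ((n_s-1)*s_s^2 + (n_c-1)*s_c^2) / (n_s + n_c - 2) = 0.037686
Pooled SD = sqrt(0.037686) = 0.194129
Mean difference = -0.10125
|d| = |-0.10125| / 0.194129 = 0.522

0.522


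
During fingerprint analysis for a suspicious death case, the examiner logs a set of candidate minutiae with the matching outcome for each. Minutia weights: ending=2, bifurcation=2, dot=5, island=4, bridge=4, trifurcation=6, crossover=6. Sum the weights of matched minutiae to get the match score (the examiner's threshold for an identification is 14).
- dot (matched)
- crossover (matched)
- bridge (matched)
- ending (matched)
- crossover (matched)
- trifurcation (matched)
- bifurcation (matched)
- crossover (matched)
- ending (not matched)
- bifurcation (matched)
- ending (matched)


Weighted minutiae match score:
  dot: matched, +5 (running total 5)
  crossover: matched, +6 (running total 11)
  bridge: matched, +4 (running total 15)
  ending: matched, +2 (running total 17)
  crossover: matched, +6 (running total 23)
  trifurcation: matched, +6 (running total 29)
  bifurcation: matched, +2 (running total 31)
  crossover: matched, +6 (running total 37)
  ending: not matched, +0
  bifurcation: matched, +2 (running total 39)
  ending: matched, +2 (running total 41)
Total score = 41
Threshold = 14; verdict = identification

41


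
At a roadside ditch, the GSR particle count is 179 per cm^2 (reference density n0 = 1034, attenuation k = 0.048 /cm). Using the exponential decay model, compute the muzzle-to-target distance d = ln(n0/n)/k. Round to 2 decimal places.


GSR distance calculation:
n0/n = 1034 / 179 = 5.776536
ln(n0/n) = 1.753804
d = 1.753804 / 0.048 = 36.54 cm

36.54


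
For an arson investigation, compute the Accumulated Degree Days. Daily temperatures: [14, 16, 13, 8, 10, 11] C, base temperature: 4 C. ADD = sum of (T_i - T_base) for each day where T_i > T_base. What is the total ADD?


Computing ADD day by day:
Day 1: max(0, 14 - 4) = 10
Day 2: max(0, 16 - 4) = 12
Day 3: max(0, 13 - 4) = 9
Day 4: max(0, 8 - 4) = 4
Day 5: max(0, 10 - 4) = 6
Day 6: max(0, 11 - 4) = 7
Total ADD = 48

48


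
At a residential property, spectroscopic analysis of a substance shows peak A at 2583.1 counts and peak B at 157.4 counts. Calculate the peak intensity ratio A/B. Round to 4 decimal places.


Spectral peak ratio:
Peak A = 2583.1 counts
Peak B = 157.4 counts
Ratio = 2583.1 / 157.4 = 16.4111

16.4111


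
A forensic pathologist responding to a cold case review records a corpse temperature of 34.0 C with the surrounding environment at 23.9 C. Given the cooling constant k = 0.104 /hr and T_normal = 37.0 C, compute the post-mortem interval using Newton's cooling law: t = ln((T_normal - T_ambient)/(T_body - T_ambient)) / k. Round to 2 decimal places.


Using Newton's law of cooling:
t = ln((T_normal - T_ambient) / (T_body - T_ambient)) / k
T_normal - T_ambient = 13.1
T_body - T_ambient = 10.1
Ratio = 1.29703
ln(ratio) = 0.260077
t = 0.260077 / 0.104 = 2.50 hours

2.50


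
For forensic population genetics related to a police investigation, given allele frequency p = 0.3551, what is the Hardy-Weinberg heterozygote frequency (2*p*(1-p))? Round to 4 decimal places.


Hardy-Weinberg heterozygote frequency:
q = 1 - p = 1 - 0.3551 = 0.6449
2pq = 2 * 0.3551 * 0.6449 = 0.4580

0.4580


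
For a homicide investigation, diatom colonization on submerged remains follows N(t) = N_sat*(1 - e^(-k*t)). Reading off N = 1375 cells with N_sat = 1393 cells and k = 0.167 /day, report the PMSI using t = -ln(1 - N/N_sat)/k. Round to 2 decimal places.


PMSI from diatom colonization curve:
N / N_sat = 1375 / 1393 = 0.987078
1 - N/N_sat = 0.012922
ln(1 - N/N_sat) = -4.348824
t = -ln(1 - N/N_sat) / k = -(-4.348824) / 0.167 = 26.04 days

26.04


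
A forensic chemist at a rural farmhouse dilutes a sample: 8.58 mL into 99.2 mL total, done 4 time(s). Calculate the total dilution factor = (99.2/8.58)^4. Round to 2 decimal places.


Dilution factor calculation:
Single dilution = V_total / V_sample = 99.2 / 8.58 ≈ 11.561772
Number of dilutions = 4
Total DF = (99.2 / 8.58)^4 (full precision, rounded at the end) = 17868.89

17868.89


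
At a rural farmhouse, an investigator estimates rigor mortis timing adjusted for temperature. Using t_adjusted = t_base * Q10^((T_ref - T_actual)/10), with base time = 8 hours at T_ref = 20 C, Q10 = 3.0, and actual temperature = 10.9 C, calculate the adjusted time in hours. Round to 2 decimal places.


Rigor mortis time adjustment:
Exponent = (T_ref - T_actual) / 10 = (20 - 10.9) / 10 = 0.91
Q10 factor = 3.0^0.91 = 2.71757
t_adjusted = 8 * 2.71757 = 21.74 hours

21.74


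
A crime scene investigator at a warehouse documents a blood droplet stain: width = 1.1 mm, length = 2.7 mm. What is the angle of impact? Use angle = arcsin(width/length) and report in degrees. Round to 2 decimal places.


Blood spatter impact angle calculation:
width / length = 1.1 / 2.7 = 0.407407
angle = arcsin(0.407407)
angle = 24.04 degrees

24.04


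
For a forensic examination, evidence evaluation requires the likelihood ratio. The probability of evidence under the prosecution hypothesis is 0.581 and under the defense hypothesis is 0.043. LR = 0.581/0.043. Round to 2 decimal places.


Likelihood ratio calculation:
LR = P(E|Hp) / P(E|Hd)
LR = 0.581 / 0.043
LR = 13.51

13.51


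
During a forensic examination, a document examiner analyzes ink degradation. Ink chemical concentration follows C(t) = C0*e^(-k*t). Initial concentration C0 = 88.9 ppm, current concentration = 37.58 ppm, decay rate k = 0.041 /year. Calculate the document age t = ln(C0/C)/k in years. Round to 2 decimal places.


Document age estimation:
C0/C = 88.9 / 37.58 = 2.36562
ln(C0/C) = 0.86104
t = 0.86104 / 0.041 = 21.00 years

21.00


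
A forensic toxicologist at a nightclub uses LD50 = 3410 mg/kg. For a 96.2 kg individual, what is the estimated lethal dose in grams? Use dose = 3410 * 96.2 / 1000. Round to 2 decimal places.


Lethal dose calculation:
Lethal dose = LD50 * body_weight / 1000
= 3410 * 96.2 / 1000
= 328042 / 1000
= 328.04 g

328.04


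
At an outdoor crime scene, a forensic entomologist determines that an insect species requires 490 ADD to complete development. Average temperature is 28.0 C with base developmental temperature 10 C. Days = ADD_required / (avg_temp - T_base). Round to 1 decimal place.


Insect development time:
Effective temperature = avg_temp - T_base = 28.0 - 10 = 18.0 C
Days = ADD / effective_temp = 490 / 18.0 = 27.2 days

27.2


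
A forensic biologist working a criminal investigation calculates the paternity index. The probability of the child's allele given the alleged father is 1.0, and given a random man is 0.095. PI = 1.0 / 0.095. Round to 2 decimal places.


Paternity Index calculation:
PI = P(allele|father) / P(allele|random)
PI = 1.0 / 0.095
PI = 10.53

10.53


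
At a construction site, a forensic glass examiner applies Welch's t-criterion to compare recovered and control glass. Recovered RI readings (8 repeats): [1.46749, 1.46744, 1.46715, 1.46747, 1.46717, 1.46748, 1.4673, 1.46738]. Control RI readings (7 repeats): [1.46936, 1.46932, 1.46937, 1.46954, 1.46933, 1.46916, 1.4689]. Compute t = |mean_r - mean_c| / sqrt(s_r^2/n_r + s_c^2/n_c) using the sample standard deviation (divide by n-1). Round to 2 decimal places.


Welch's t-criterion for glass RI comparison:
Recovered mean = sum / n_r = 11.73888 / 8 = 1.46736
Control mean = sum / n_c = 10.28498 / 7 = 1.4692829
Recovered sample variance s_r^2 = 1.91429e-08
Control sample variance s_c^2 = 4.08238e-08
Welch SE (unpooled) = sqrt(s_r^2/n_r + s_c^2/n_c) = sqrt(2.39286e-09 + 5.83197e-09) = sqrt(8.22483e-09) = 9.06908e-05
|mean_r - mean_c| = 0.00192286
t = 0.00192286 / 9.06908e-05 = 21.20

21.20


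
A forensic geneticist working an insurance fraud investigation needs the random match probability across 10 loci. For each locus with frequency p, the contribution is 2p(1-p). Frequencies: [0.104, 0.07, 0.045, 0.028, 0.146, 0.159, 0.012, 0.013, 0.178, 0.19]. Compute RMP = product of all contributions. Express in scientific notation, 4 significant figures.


Computing RMP for 10 loci:
Locus 1: 2 * 0.104 * 0.896 = 0.186368
Locus 2: 2 * 0.07 * 0.93 = 0.1302
Locus 3: 2 * 0.045 * 0.955 = 0.08595
Locus 4: 2 * 0.028 * 0.972 = 0.054432
Locus 5: 2 * 0.146 * 0.854 = 0.249368
Locus 6: 2 * 0.159 * 0.841 = 0.267438
Locus 7: 2 * 0.012 * 0.988 = 0.023712
Locus 8: 2 * 0.013 * 0.987 = 0.025662
Locus 9: 2 * 0.178 * 0.822 = 0.292632
Locus 10: 2 * 0.19 * 0.81 = 0.3078
RMP = 4.149e-10

4.149e-10


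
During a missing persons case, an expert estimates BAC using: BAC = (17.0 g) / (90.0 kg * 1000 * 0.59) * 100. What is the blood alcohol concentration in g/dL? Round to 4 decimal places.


Applying the Widmark formula:
BAC = (dose_g / (body_wt * 1000 * r)) * 100
Denominator = 90.0 * 1000 * 0.59 = 53100
BAC = (17.0 / 53100) * 100
BAC = 0.0320 g/dL

0.0320


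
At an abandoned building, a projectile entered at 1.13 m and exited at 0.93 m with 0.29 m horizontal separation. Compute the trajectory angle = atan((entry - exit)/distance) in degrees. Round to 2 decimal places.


Bullet trajectory angle:
Height difference = 1.13 - 0.93 = 0.2 m
angle = atan(0.2 / 0.29)
angle = atan(0.689655)
angle = 34.59 degrees

34.59


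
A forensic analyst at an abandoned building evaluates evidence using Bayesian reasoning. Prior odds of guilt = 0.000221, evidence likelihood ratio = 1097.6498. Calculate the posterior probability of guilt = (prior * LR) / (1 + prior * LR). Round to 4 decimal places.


Bayesian evidence evaluation:
Posterior odds = prior_odds * LR = 0.000221 * 1097.6498 = 0.2425806
Posterior probability = posterior_odds / (1 + posterior_odds)
= 0.2425806 / (1 + 0.2425806)
= 0.2425806 / 1.2425806
= 0.1952

0.1952


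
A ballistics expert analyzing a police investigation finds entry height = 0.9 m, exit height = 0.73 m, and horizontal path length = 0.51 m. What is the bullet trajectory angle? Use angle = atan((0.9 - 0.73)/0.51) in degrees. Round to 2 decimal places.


Bullet trajectory angle:
Height difference = 0.9 - 0.73 = 0.17 m
angle = atan(0.17 / 0.51)
angle = atan(0.333333)
angle = 18.43 degrees

18.43


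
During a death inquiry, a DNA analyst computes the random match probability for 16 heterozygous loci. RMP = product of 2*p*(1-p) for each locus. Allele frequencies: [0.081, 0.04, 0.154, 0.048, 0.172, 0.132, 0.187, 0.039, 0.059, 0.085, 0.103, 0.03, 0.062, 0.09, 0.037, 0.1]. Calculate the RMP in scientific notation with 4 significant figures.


Computing RMP for 16 loci:
Locus 1: 2 * 0.081 * 0.919 = 0.148878
Locus 2: 2 * 0.04 * 0.96 = 0.0768
Locus 3: 2 * 0.154 * 0.846 = 0.260568
Locus 4: 2 * 0.048 * 0.952 = 0.091392
Locus 5: 2 * 0.172 * 0.828 = 0.284832
Locus 6: 2 * 0.132 * 0.868 = 0.229152
Locus 7: 2 * 0.187 * 0.813 = 0.304062
Locus 8: 2 * 0.039 * 0.961 = 0.074958
Locus 9: 2 * 0.059 * 0.941 = 0.111038
Locus 10: 2 * 0.085 * 0.915 = 0.15555
Locus 11: 2 * 0.103 * 0.897 = 0.184782
Locus 12: 2 * 0.03 * 0.97 = 0.0582
Locus 13: 2 * 0.062 * 0.938 = 0.116312
Locus 14: 2 * 0.09 * 0.91 = 0.1638
Locus 15: 2 * 0.037 * 0.963 = 0.071262
Locus 16: 2 * 0.1 * 0.9 = 0.18
RMP = 1.839e-14

1.839e-14


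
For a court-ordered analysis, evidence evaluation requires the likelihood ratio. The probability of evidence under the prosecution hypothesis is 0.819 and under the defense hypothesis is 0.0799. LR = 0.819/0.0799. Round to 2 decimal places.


Likelihood ratio calculation:
LR = P(E|Hp) / P(E|Hd)
LR = 0.819 / 0.0799
LR = 10.25

10.25


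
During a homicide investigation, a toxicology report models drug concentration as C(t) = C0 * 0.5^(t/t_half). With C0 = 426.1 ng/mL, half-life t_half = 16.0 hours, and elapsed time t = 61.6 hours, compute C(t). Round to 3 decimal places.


Drug concentration decay:
Number of half-lives = t / t_half = 61.6 / 16.0 = 3.85
Decay factor = 0.5^3.85 = 0.06934809
C(t) = 426.1 * 0.06934809 = 29.549 ng/mL

29.549


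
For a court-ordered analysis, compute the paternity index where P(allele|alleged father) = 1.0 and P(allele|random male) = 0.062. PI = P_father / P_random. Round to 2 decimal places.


Paternity Index calculation:
PI = P(allele|father) / P(allele|random)
PI = 1.0 / 0.062
PI = 16.13

16.13


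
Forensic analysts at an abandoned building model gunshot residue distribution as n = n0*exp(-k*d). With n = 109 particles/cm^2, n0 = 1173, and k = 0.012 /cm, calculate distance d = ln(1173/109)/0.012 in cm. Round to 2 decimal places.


GSR distance calculation:
n0/n = 1173 / 109 = 10.761468
ln(n0/n) = 2.375972
d = 2.375972 / 0.012 = 198.00 cm

198.00


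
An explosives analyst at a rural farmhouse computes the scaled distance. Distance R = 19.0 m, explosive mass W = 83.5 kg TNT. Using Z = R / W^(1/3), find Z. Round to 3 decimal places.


Scaled distance calculation:
W^(1/3) = 83.5^(1/3) = 4.370812
Z = R / W^(1/3) = 19.0 / 4.370812
Z = 4.347 m/kg^(1/3)

4.347


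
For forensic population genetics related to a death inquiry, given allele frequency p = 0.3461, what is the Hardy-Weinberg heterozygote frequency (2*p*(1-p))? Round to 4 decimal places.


Hardy-Weinberg heterozygote frequency:
q = 1 - p = 1 - 0.3461 = 0.6539
2pq = 2 * 0.3461 * 0.6539 = 0.4526

0.4526


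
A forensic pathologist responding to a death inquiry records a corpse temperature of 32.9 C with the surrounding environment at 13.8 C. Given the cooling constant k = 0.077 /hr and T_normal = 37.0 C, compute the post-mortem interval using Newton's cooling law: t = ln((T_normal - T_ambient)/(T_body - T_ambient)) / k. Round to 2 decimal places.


Using Newton's law of cooling:
t = ln((T_normal - T_ambient) / (T_body - T_ambient)) / k
T_normal - T_ambient = 23.2
T_body - T_ambient = 19.1
Ratio = 1.21466
ln(ratio) = 0.194464
t = 0.194464 / 0.077 = 2.53 hours

2.53


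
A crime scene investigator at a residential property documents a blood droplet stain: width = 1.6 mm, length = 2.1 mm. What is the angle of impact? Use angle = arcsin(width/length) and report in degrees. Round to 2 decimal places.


Blood spatter impact angle calculation:
width / length = 1.6 / 2.1 = 0.761905
angle = arcsin(0.761905)
angle = 49.63 degrees

49.63


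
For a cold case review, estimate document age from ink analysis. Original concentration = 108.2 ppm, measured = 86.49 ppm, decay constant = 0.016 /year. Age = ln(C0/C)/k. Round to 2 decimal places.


Document age estimation:
C0/C = 108.2 / 86.49 = 1.251012
ln(C0/C) = 0.223953
t = 0.223953 / 0.016 = 14.00 years

14.00


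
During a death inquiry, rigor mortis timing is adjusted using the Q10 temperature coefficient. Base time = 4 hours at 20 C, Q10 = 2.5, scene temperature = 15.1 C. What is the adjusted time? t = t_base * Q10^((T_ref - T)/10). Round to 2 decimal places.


Rigor mortis time adjustment:
Exponent = (T_ref - T_actual) / 10 = (20 - 15.1) / 10 = 0.49
Q10 factor = 2.5^0.49 = 1.56672
t_adjusted = 4 * 1.56672 = 6.27 hours

6.27


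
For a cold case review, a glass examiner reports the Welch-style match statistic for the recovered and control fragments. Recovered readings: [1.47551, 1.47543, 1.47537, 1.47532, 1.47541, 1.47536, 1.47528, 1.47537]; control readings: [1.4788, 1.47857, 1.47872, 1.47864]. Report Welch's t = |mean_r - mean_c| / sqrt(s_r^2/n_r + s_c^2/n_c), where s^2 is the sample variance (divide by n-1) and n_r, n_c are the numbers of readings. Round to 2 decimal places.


Welch's t-criterion for glass RI comparison:
Recovered mean = sum / n_r = 11.80305 / 8 = 1.4753813
Control mean = sum / n_c = 5.91473 / 4 = 1.4786825
Recovered sample variance s_r^2 = 4.92679e-09
Control sample variance s_c^2 = 9.89167e-09
Welch SE (unpooled) = sqrt(s_r^2/n_r + s_c^2/n_c) = sqrt(6.15848e-10 + 2.47292e-09) = sqrt(3.08877e-09) = 5.55767e-05
|mean_r - mean_c| = 0.00330125
t = 0.00330125 / 5.55767e-05 = 59.40

59.40


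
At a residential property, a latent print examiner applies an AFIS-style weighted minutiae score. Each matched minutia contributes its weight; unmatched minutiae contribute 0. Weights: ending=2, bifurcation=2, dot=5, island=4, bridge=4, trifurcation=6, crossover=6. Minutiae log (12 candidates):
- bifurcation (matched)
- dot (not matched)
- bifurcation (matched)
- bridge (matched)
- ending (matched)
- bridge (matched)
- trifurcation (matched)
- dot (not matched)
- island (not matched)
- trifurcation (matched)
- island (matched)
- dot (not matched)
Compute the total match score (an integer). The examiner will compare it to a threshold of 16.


Weighted minutiae match score:
  bifurcation: matched, +2 (running total 2)
  dot: not matched, +0
  bifurcation: matched, +2 (running total 4)
  bridge: matched, +4 (running total 8)
  ending: matched, +2 (running total 10)
  bridge: matched, +4 (running total 14)
  trifurcation: matched, +6 (running total 20)
  dot: not matched, +0
  island: not matched, +0
  trifurcation: matched, +6 (running total 26)
  island: matched, +4 (running total 30)
  dot: not matched, +0
Total score = 30
Threshold = 16; verdict = identification

30


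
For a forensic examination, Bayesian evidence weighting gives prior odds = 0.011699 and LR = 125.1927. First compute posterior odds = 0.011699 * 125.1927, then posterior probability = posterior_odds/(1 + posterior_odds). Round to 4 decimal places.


Bayesian evidence evaluation:
Posterior odds = prior_odds * LR = 0.011699 * 125.1927 = 1.464629
Posterior probability = posterior_odds / (1 + posterior_odds)
= 1.464629 / (1 + 1.464629)
= 1.464629 / 2.464629
= 0.5943

0.5943


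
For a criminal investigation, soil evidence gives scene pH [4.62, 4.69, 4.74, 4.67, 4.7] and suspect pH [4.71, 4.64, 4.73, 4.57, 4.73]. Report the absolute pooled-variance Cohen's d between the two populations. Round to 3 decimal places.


Pooled-variance Cohen's d for soil pH comparison:
Scene mean = 23.42 / 5 = 4.684
Suspect mean = 23.38 / 5 = 4.676
Scene sample variance s_s^2 = 0.00193
Suspect sample variance s_c^2 = 0.00488
Pooled variance = ((n_s-1)*s_s^2 + (n_c-1)*s_c^2) / (n_s + n_c - 2) = 0.003405
Pooled SD = sqrt(0.003405) = 0.058352
Mean difference = 0.008
|d| = |0.008| / 0.058352 = 0.137

0.137


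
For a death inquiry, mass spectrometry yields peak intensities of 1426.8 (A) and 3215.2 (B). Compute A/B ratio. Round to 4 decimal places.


Spectral peak ratio:
Peak A = 1426.8 counts
Peak B = 3215.2 counts
Ratio = 1426.8 / 3215.2 = 0.4438

0.4438


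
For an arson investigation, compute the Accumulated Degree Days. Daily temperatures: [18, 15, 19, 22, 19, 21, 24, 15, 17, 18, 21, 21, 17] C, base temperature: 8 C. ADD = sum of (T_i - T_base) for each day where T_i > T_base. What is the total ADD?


Computing ADD day by day:
Day 1: max(0, 18 - 8) = 10
Day 2: max(0, 15 - 8) = 7
Day 3: max(0, 19 - 8) = 11
Day 4: max(0, 22 - 8) = 14
Day 5: max(0, 19 - 8) = 11
Day 6: max(0, 21 - 8) = 13
Day 7: max(0, 24 - 8) = 16
Day 8: max(0, 15 - 8) = 7
Day 9: max(0, 17 - 8) = 9
Day 10: max(0, 18 - 8) = 10
Day 11: max(0, 21 - 8) = 13
Day 12: max(0, 21 - 8) = 13
Day 13: max(0, 17 - 8) = 9
Total ADD = 143

143


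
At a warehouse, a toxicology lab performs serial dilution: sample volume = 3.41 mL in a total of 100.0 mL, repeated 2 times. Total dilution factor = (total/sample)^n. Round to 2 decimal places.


Dilution factor calculation:
Single dilution = V_total / V_sample = 100.0 / 3.41 ≈ 29.325513
Number of dilutions = 2
Total DF = (100.0 / 3.41)^2 (full precision, rounded at the end) = 859.99

859.99


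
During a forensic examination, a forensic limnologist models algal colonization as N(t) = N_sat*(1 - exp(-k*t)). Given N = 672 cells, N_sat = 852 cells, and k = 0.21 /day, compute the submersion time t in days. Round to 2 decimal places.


PMSI from diatom colonization curve:
N / N_sat = 672 / 852 = 0.788732
1 - N/N_sat = 0.211268
ln(1 - N/N_sat) = -1.554628
t = -ln(1 - N/N_sat) / k = -(-1.554628) / 0.21 = 7.40 days

7.40


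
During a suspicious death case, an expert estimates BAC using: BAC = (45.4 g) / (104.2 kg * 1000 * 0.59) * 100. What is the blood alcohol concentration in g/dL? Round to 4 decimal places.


Applying the Widmark formula:
BAC = (dose_g / (body_wt * 1000 * r)) * 100
Denominator = 104.2 * 1000 * 0.59 = 61478
BAC = (45.4 / 61478) * 100
BAC = 0.0738 g/dL

0.0738


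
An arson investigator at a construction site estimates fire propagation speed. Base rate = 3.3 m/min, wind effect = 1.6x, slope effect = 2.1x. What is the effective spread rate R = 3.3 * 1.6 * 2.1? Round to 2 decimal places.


Fire spread rate calculation:
R = R0 * wind_factor * slope_factor
= 3.3 * 1.6 * 2.1
= 5.28 * 2.1
= 11.09 m/min

11.09


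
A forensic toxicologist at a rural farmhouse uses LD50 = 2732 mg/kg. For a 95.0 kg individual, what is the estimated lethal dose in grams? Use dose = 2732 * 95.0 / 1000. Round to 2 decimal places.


Lethal dose calculation:
Lethal dose = LD50 * body_weight / 1000
= 2732 * 95.0 / 1000
= 259540 / 1000
= 259.54 g

259.54


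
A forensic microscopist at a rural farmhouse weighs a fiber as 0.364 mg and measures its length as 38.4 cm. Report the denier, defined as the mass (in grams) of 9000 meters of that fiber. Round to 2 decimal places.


Denier calculation:
Mass in grams = 0.364 mg / 1000 = 0.000364 g
Length in meters = 38.4 cm / 100 = 0.384 m
Linear density = mass / length = 0.000364 / 0.384 = 0.00094792 g/m
Denier = (g/m) * 9000 = 0.00094792 * 9000 = 8.53

8.53


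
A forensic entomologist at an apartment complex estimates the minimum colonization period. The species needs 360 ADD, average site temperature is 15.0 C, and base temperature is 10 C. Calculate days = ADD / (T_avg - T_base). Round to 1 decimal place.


Insect development time:
Effective temperature = avg_temp - T_base = 15.0 - 10 = 5.0 C
Days = ADD / effective_temp = 360 / 5.0 = 72.0 days

72.0


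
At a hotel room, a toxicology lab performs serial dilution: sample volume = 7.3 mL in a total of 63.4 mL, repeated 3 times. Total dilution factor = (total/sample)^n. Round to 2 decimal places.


Dilution factor calculation:
Single dilution = V_total / V_sample = 63.4 / 7.3 ≈ 8.684932
Number of dilutions = 3
Total DF = (63.4 / 7.3)^3 (full precision, rounded at the end) = 655.09

655.09


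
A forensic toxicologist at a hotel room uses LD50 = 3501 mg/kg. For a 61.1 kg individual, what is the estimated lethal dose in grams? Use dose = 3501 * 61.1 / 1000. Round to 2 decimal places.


Lethal dose calculation:
Lethal dose = LD50 * body_weight / 1000
= 3501 * 61.1 / 1000
= 213911.1 / 1000
= 213.91 g

213.91


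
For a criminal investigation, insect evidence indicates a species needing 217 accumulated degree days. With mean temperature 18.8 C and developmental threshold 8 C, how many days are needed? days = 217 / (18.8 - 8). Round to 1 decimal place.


Insect development time:
Effective temperature = avg_temp - T_base = 18.8 - 8 = 10.8 C
Days = ADD / effective_temp = 217 / 10.8 = 20.1 days

20.1


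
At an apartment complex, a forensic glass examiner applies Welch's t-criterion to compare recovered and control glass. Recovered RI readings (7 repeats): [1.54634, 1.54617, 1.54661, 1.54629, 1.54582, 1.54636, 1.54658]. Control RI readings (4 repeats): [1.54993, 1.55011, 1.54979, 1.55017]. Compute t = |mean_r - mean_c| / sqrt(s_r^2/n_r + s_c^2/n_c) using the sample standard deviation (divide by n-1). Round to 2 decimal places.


Welch's t-criterion for glass RI comparison:
Recovered mean = sum / n_r = 10.82417 / 7 = 1.54631
Control mean = sum / n_c = 6.2 / 4 = 1.55
Recovered sample variance s_r^2 = 7.10667e-08
Control sample variance s_c^2 = 3e-08
Welch SE (unpooled) = sqrt(s_r^2/n_r + s_c^2/n_c) = sqrt(1.01524e-08 + 7.5e-09) = sqrt(1.76524e-08) = 0.000132862
|mean_r - mean_c| = 0.00369
t = 0.00369 / 0.000132862 = 27.77

27.77


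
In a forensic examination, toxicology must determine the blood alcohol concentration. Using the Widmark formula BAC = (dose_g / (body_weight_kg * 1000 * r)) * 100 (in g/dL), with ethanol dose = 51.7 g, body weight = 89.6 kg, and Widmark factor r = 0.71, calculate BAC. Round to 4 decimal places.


Applying the Widmark formula:
BAC = (dose_g / (body_wt * 1000 * r)) * 100
Denominator = 89.6 * 1000 * 0.71 = 63616
BAC = (51.7 / 63616) * 100
BAC = 0.0813 g/dL

0.0813


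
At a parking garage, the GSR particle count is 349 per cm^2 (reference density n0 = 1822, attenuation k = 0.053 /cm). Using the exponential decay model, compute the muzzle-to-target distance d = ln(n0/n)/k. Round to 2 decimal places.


GSR distance calculation:
n0/n = 1822 / 349 = 5.22063
ln(n0/n) = 1.652618
d = 1.652618 / 0.053 = 31.18 cm

31.18


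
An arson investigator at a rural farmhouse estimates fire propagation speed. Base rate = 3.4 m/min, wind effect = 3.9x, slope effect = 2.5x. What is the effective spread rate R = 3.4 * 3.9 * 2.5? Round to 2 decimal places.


Fire spread rate calculation:
R = R0 * wind_factor * slope_factor
= 3.4 * 3.9 * 2.5
= 13.26 * 2.5
= 33.15 m/min

33.15


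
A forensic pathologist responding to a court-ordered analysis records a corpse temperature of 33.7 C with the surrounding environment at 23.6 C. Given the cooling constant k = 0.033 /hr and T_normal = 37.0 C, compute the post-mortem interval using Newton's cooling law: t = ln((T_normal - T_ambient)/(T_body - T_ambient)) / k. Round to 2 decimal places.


Using Newton's law of cooling:
t = ln((T_normal - T_ambient) / (T_body - T_ambient)) / k
T_normal - T_ambient = 13.4
T_body - T_ambient = 10.1
Ratio = 1.326733
ln(ratio) = 0.28272
t = 0.28272 / 0.033 = 8.57 hours

8.57


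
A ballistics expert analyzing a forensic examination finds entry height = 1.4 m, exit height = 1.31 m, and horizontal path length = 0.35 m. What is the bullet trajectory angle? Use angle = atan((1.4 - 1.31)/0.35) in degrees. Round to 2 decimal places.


Bullet trajectory angle:
Height difference = 1.4 - 1.31 = 0.09 m
angle = atan(0.09 / 0.35)
angle = atan(0.257143)
angle = 14.42 degrees

14.42


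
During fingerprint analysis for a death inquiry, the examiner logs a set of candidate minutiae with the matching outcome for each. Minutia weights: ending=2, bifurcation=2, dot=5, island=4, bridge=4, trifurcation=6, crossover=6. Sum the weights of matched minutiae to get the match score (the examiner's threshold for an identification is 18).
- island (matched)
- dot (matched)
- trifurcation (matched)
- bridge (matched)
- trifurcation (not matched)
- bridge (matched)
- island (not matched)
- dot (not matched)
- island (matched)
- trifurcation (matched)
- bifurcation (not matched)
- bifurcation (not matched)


Weighted minutiae match score:
  island: matched, +4 (running total 4)
  dot: matched, +5 (running total 9)
  trifurcation: matched, +6 (running total 15)
  bridge: matched, +4 (running total 19)
  trifurcation: not matched, +0
  bridge: matched, +4 (running total 23)
  island: not matched, +0
  dot: not matched, +0
  island: matched, +4 (running total 27)
  trifurcation: matched, +6 (running total 33)
  bifurcation: not matched, +0
  bifurcation: not matched, +0
Total score = 33
Threshold = 18; verdict = identification

33


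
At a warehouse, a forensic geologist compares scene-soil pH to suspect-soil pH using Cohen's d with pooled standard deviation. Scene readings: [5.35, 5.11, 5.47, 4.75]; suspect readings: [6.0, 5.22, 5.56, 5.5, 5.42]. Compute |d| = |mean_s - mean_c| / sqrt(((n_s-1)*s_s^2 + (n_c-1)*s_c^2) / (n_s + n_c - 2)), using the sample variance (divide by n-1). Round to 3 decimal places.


Pooled-variance Cohen's d for soil pH comparison:
Scene mean = 20.68 / 4 = 5.17
Suspect mean = 27.7 / 5 = 5.54
Scene sample variance s_s^2 = 0.1008
Suspect sample variance s_c^2 = 0.0826
Pooled variance = ((n_s-1)*s_s^2 + (n_c-1)*s_c^2) / (n_s + n_c - 2) = 0.0904
Pooled SD = sqrt(0.0904) = 0.300666
Mean difference = -0.37
|d| = |-0.37| / 0.300666 = 1.231

1.231


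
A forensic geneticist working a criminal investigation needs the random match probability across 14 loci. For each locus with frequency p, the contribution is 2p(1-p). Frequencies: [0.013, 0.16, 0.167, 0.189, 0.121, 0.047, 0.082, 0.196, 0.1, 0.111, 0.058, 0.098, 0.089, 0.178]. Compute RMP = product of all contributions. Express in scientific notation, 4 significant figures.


Computing RMP for 14 loci:
Locus 1: 2 * 0.013 * 0.987 = 0.025662
Locus 2: 2 * 0.16 * 0.84 = 0.2688
Locus 3: 2 * 0.167 * 0.833 = 0.278222
Locus 4: 2 * 0.189 * 0.811 = 0.306558
Locus 5: 2 * 0.121 * 0.879 = 0.212718
Locus 6: 2 * 0.047 * 0.953 = 0.089582
Locus 7: 2 * 0.082 * 0.918 = 0.150552
Locus 8: 2 * 0.196 * 0.804 = 0.315168
Locus 9: 2 * 0.1 * 0.9 = 0.18
Locus 10: 2 * 0.111 * 0.889 = 0.197358
Locus 11: 2 * 0.058 * 0.942 = 0.109272
Locus 12: 2 * 0.098 * 0.902 = 0.176792
Locus 13: 2 * 0.089 * 0.911 = 0.162158
Locus 14: 2 * 0.178 * 0.822 = 0.292632
RMP = 1.732e-11

1.732e-11


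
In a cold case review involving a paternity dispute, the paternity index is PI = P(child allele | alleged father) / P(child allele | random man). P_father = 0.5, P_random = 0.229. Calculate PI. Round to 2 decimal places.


Paternity Index calculation:
PI = P(allele|father) / P(allele|random)
PI = 0.5 / 0.229
PI = 2.18

2.18


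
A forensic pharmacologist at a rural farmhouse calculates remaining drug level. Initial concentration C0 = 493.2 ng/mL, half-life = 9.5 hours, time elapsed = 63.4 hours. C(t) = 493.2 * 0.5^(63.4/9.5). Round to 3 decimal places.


Drug concentration decay:
Number of half-lives = t / t_half = 63.4 / 9.5 = 6.673684
Decay factor = 0.5^6.673684 = 0.00979537
C(t) = 493.2 * 0.00979537 = 4.831 ng/mL

4.831


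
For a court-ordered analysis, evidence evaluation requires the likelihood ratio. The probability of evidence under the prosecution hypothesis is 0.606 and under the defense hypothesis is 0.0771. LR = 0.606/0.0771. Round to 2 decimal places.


Likelihood ratio calculation:
LR = P(E|Hp) / P(E|Hd)
LR = 0.606 / 0.0771
LR = 7.86

7.86


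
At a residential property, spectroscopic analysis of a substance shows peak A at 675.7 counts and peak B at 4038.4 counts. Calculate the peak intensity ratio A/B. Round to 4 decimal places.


Spectral peak ratio:
Peak A = 675.7 counts
Peak B = 4038.4 counts
Ratio = 675.7 / 4038.4 = 0.1673

0.1673


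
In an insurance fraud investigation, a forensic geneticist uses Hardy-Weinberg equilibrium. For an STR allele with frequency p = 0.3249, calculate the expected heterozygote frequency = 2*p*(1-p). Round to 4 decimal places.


Hardy-Weinberg heterozygote frequency:
q = 1 - p = 1 - 0.3249 = 0.6751
2pq = 2 * 0.3249 * 0.6751 = 0.4387

0.4387


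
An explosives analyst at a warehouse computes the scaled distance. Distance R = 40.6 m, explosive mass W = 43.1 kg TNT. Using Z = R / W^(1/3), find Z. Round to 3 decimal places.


Scaled distance calculation:
W^(1/3) = 43.1^(1/3) = 3.506112
Z = R / W^(1/3) = 40.6 / 3.506112
Z = 11.580 m/kg^(1/3)

11.580


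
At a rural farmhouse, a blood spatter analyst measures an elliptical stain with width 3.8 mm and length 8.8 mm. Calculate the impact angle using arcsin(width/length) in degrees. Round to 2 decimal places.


Blood spatter impact angle calculation:
width / length = 3.8 / 8.8 = 0.431818
angle = arcsin(0.431818)
angle = 25.58 degrees

25.58


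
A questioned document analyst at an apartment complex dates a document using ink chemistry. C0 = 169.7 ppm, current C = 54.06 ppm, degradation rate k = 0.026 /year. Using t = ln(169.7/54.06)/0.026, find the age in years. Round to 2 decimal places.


Document age estimation:
C0/C = 169.7 / 54.06 = 3.139105
ln(C0/C) = 1.143938
t = 1.143938 / 0.026 = 44.00 years

44.00


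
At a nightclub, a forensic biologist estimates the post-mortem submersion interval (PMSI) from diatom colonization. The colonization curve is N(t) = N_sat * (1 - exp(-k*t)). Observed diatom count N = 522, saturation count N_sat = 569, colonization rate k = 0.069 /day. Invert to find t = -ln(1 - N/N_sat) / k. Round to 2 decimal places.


PMSI from diatom colonization curve:
N / N_sat = 522 / 569 = 0.917399
1 - N/N_sat = 0.082601
ln(1 - N/N_sat) = -2.493733
t = -ln(1 - N/N_sat) / k = -(-2.493733) / 0.069 = 36.14 days

36.14


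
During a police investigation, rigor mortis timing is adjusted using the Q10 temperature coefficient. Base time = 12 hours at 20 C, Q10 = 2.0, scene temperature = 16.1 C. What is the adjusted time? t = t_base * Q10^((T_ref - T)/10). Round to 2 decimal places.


Rigor mortis time adjustment:
Exponent = (T_ref - T_actual) / 10 = (20 - 16.1) / 10 = 0.39
Q10 factor = 2.0^0.39 = 1.31039
t_adjusted = 12 * 1.31039 = 15.72 hours

15.72


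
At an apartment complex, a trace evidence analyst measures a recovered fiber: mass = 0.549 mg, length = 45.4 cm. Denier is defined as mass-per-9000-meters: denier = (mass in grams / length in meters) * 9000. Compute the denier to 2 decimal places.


Denier calculation:
Mass in grams = 0.549 mg / 1000 = 0.000549 g
Length in meters = 45.4 cm / 100 = 0.454 m
Linear density = mass / length = 0.000549 / 0.454 = 0.00120925 g/m
Denier = (g/m) * 9000 = 0.00120925 * 9000 = 10.88

10.88


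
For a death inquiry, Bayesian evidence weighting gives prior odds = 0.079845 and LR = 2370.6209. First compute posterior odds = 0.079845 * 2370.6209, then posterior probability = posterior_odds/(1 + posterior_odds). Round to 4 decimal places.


Bayesian evidence evaluation:
Posterior odds = prior_odds * LR = 0.079845 * 2370.6209 = 189.2822
Posterior probability = posterior_odds / (1 + posterior_odds)
= 189.2822 / (1 + 189.2822)
= 189.2822 / 190.2822
= 0.9947

0.9947


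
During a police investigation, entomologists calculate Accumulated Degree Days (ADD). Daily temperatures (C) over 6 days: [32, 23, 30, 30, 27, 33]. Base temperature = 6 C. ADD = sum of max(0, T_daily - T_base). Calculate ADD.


Computing ADD day by day:
Day 1: max(0, 32 - 6) = 26
Day 2: max(0, 23 - 6) = 17
Day 3: max(0, 30 - 6) = 24
Day 4: max(0, 30 - 6) = 24
Day 5: max(0, 27 - 6) = 21
Day 6: max(0, 33 - 6) = 27
Total ADD = 139

139


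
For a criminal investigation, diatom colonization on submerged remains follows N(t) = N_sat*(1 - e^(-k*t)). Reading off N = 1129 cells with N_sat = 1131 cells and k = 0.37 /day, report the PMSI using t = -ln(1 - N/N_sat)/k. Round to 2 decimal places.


PMSI from diatom colonization curve:
N / N_sat = 1129 / 1131 = 0.998232
1 - N/N_sat = 0.001768
ln(1 - N/N_sat) = -6.337906
t = -ln(1 - N/N_sat) / k = -(-6.337906) / 0.37 = 17.13 days

17.13


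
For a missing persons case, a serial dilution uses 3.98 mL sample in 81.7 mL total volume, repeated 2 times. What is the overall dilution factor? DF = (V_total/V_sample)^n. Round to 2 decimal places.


Dilution factor calculation:
Single dilution = V_total / V_sample = 81.7 / 3.98 ≈ 20.527638
Number of dilutions = 2
Total DF = (81.7 / 3.98)^2 (full precision, rounded at the end) = 421.38

421.38


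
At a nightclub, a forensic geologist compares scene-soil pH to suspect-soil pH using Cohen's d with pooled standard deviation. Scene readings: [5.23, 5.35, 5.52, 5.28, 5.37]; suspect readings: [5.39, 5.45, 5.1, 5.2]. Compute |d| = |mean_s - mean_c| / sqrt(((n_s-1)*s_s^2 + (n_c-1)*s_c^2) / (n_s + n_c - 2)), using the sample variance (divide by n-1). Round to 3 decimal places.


Pooled-variance Cohen's d for soil pH comparison:
Scene mean = 26.75 / 5 = 5.35
Suspect mean = 21.14 / 4 = 5.285
Scene sample variance s_s^2 = 0.01215
Suspect sample variance s_c^2 = 0.026567
Pooled variance = ((n_s-1)*s_s^2 + (n_c-1)*s_c^2) / (n_s + n_c - 2) = 0.018329
Pooled SD = sqrt(0.018329) = 0.135385
Mean difference = 0.065
|d| = |0.065| / 0.135385 = 0.480

0.480


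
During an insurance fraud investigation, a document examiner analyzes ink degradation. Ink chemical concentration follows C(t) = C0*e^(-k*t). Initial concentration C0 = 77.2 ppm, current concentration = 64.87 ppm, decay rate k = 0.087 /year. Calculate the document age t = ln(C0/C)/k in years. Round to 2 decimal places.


Document age estimation:
C0/C = 77.2 / 64.87 = 1.190072
ln(C0/C) = 0.174014
t = 0.174014 / 0.087 = 2.00 years

2.00


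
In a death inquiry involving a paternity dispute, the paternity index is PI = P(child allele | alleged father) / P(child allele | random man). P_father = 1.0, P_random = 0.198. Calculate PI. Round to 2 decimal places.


Paternity Index calculation:
PI = P(allele|father) / P(allele|random)
PI = 1.0 / 0.198
PI = 5.05

5.05


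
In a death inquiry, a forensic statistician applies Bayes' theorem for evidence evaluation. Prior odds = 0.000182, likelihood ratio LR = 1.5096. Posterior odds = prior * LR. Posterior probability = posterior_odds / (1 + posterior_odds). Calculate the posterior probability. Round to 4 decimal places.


Bayesian evidence evaluation:
Posterior odds = prior_odds * LR = 0.000182 * 1.5096 = 0.0002747472
Posterior probability = posterior_odds / (1 + posterior_odds)
= 0.0002747472 / (1 + 0.0002747472)
= 0.0002747472 / 1.0002747472
= 0.0003

0.0003
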